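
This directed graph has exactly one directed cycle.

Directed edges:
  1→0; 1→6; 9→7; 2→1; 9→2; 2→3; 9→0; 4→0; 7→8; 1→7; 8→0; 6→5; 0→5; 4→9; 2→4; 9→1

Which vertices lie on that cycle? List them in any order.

2, 4, 9

DFS with gray/black marking from 2:
2 gray
  1 gray
    0 gray
      5 gray
      5 black
    0 black
    6 gray
      6→5: 5 black — skip
    6 black
    7 gray
      8 gray
        8→0: 0 black — skip
      8 black
    7 black
  1 black
  4 gray
    9 gray
      9→2: 2 is gray → back edge
Back edge closes the cycle 2 → 4 → 9 → 2; its vertices are {2, 4, 9}.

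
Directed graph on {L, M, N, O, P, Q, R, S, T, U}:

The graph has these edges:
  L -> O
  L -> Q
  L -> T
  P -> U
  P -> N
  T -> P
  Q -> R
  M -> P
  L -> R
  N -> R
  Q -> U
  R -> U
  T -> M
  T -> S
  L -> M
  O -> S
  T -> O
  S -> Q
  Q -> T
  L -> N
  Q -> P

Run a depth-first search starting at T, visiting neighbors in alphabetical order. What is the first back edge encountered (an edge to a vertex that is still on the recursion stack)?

Q→T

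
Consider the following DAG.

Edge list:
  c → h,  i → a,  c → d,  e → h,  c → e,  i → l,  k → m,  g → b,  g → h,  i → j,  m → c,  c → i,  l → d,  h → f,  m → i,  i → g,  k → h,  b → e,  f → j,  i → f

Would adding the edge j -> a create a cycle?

Adding j→a creates a cycle iff a can already reach j.
Explore from a: no path reaches j. The graph stays acyclic.

No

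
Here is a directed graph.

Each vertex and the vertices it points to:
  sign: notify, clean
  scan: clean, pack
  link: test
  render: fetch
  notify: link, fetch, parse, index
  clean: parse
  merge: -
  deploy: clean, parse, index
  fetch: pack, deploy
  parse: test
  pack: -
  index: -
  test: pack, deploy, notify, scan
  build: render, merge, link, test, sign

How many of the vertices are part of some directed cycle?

A vertex is on a directed cycle iff it belongs to a strongly connected component of size ≥ 2 (or has a self-loop).
The vertices on cycles are {link, scan, test, clean, fetch, parse, deploy, notify} — 8 in total.

8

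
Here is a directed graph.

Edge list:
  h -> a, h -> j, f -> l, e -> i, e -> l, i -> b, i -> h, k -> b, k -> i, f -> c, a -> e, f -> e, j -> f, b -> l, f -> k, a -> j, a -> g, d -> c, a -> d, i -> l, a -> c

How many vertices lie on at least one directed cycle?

A vertex is on a directed cycle iff it belongs to a strongly connected component of size ≥ 2 (or has a self-loop).
The vertices on cycles are {a, e, f, h, i, j, k} — 7 in total.

7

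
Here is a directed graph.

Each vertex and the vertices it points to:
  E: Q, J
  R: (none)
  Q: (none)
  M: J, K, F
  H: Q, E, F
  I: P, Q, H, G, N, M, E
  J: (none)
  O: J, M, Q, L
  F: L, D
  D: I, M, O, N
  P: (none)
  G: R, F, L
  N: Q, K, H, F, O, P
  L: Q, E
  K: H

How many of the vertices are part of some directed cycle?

9

A vertex is on a directed cycle iff it belongs to a strongly connected component of size ≥ 2 (or has a self-loop).
The vertices on cycles are {D, F, G, H, I, K, M, N, O} — 9 in total.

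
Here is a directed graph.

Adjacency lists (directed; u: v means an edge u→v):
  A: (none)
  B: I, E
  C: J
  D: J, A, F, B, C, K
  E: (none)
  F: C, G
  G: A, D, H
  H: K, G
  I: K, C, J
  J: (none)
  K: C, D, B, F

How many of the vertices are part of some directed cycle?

7

A vertex is on a directed cycle iff it belongs to a strongly connected component of size ≥ 2 (or has a self-loop).
The vertices on cycles are {B, D, F, G, H, I, K} — 7 in total.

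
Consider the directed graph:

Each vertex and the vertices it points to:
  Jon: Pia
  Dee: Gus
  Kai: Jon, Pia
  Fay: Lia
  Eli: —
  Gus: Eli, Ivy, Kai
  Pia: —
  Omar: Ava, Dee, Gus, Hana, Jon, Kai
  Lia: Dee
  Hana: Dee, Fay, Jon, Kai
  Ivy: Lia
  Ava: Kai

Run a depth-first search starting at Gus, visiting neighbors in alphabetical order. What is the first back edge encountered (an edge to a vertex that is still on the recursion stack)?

DFS from Gus (visiting neighbors in alphabetical order); mark gray on enter, black on exit:
Gus gray
  Eli gray
  Eli black
  Ivy gray
    Lia gray
      Dee gray
        Dee→Gus: Gus is gray → back edge
First back edge: Dee → Gus.

Dee→Gus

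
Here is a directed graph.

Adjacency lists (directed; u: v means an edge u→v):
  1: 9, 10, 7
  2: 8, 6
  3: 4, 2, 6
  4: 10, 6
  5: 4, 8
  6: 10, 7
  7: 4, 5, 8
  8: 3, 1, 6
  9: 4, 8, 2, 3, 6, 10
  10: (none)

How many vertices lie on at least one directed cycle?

A vertex is on a directed cycle iff it belongs to a strongly connected component of size ≥ 2 (or has a self-loop).
The vertices on cycles are {1, 2, 3, 4, 5, 6, 7, 8, 9} — 9 in total.

9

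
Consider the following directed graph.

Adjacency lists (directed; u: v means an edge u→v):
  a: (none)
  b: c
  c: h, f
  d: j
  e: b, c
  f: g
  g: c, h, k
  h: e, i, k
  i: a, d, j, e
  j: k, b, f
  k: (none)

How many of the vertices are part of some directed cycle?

9

A vertex is on a directed cycle iff it belongs to a strongly connected component of size ≥ 2 (or has a self-loop).
The vertices on cycles are {b, c, d, e, f, g, h, i, j} — 9 in total.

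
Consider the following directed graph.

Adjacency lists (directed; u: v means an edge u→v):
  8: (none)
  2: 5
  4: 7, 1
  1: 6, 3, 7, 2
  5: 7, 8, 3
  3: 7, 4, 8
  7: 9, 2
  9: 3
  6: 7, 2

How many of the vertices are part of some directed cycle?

8

A vertex is on a directed cycle iff it belongs to a strongly connected component of size ≥ 2 (or has a self-loop).
The vertices on cycles are {1, 2, 3, 4, 5, 6, 7, 9} — 8 in total.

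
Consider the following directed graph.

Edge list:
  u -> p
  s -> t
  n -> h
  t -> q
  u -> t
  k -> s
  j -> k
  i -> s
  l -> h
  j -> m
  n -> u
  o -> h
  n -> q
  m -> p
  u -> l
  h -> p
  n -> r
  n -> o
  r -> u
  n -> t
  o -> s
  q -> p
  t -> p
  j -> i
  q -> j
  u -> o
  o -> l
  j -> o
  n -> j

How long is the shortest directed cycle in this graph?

5

For each vertex v, BFS finds the shortest path from v back to v.
The shortest such closed walk is j → k → s → t → q → j, length 5.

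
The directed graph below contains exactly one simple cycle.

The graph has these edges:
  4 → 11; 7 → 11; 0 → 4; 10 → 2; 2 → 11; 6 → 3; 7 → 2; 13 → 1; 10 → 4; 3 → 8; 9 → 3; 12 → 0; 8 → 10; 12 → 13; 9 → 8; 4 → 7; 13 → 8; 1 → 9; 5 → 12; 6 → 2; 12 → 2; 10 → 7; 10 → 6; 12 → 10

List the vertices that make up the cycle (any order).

DFS with gray/black marking from 10:
10 gray
  2 gray
    11 gray
    11 black
  2 black
  7 gray
    7→11: 11 black — skip
    7→2: 2 black — skip
  7 black
  6 gray
    6→2: 2 black — skip
    3 gray
      8 gray
        8→10: 10 is gray → back edge
Back edge closes the cycle 10 → 6 → 3 → 8 → 10; its vertices are {3, 6, 8, 10}.

3, 6, 8, 10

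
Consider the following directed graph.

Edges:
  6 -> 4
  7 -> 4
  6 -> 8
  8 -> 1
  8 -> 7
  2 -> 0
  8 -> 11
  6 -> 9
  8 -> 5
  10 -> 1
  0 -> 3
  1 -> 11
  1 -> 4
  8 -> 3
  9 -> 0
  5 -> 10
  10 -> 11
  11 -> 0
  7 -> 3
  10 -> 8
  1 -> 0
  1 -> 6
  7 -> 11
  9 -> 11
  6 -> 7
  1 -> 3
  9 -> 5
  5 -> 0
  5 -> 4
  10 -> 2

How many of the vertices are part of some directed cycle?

6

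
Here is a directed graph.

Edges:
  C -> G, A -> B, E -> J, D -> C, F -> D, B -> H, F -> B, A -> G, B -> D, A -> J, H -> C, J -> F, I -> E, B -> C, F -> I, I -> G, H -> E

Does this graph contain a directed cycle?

Yes

DFS with white/gray/black marking, starting from A:
A gray
  G gray
  G black
  B gray
    C gray
      C→G: G black — skip
    C black
    D gray
      D→C: C black — skip
    D black
    H gray
      H→C: C black — skip
      E gray
        J gray
          F gray
            I gray
              I→E: E is gray → back edge
Back edge found, so a cycle exists: E → J → F → I → E.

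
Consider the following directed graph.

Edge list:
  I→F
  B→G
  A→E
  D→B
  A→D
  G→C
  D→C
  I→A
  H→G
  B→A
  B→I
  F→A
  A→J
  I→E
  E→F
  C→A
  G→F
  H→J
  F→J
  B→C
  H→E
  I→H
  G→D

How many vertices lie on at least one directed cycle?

9

A vertex is on a directed cycle iff it belongs to a strongly connected component of size ≥ 2 (or has a self-loop).
The vertices on cycles are {A, B, C, D, E, F, G, H, I} — 9 in total.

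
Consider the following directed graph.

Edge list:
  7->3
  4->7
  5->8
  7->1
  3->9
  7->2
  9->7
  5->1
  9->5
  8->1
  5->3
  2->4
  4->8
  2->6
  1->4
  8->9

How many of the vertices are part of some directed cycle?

8

A vertex is on a directed cycle iff it belongs to a strongly connected component of size ≥ 2 (or has a self-loop).
The vertices on cycles are {1, 2, 3, 4, 5, 7, 8, 9} — 8 in total.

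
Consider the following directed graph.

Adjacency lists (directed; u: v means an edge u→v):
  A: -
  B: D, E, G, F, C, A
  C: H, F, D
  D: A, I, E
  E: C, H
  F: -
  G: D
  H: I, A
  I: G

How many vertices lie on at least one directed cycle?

A vertex is on a directed cycle iff it belongs to a strongly connected component of size ≥ 2 (or has a self-loop).
The vertices on cycles are {C, D, E, G, H, I} — 6 in total.

6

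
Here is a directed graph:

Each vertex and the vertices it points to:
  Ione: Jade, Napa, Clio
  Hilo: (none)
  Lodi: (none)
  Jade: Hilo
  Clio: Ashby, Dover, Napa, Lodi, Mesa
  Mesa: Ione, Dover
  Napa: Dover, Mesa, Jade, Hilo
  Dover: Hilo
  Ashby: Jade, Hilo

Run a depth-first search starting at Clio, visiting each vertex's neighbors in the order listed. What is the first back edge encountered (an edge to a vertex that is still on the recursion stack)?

DFS from Clio (visiting each vertex's neighbors in the order listed); mark gray on enter, black on exit:
Clio gray
  Ashby gray
    Jade gray
      Hilo gray
      Hilo black
    Jade black
    Ashby→Hilo: Hilo black — skip
  Ashby black
  Dover gray
    Dover→Hilo: Hilo black — skip
  Dover black
  Napa gray
    Napa→Dover: Dover black — skip
    Mesa gray
      Ione gray
        Ione→Jade: Jade black — skip
        Ione→Napa: Napa is gray → back edge
First back edge: Ione → Napa.

Ione->Napa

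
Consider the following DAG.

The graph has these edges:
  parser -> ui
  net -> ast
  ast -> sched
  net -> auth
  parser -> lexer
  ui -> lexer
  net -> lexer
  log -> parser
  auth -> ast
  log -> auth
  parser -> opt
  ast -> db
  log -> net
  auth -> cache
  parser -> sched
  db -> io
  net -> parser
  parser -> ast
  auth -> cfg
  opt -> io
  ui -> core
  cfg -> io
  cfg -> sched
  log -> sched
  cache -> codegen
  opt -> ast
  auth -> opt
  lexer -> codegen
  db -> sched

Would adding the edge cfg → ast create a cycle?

Adding cfg→ast creates a cycle iff ast can already reach cfg.
Explore from ast: no path reaches cfg. The graph stays acyclic.

No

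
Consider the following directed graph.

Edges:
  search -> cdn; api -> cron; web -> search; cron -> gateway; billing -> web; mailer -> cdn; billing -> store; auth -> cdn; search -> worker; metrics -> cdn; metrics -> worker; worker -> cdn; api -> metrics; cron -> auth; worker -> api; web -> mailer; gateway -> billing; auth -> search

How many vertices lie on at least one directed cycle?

A vertex is on a directed cycle iff it belongs to a strongly connected component of size ≥ 2 (or has a self-loop).
The vertices on cycles are {api, web, auth, cron, search, worker, billing, gateway, metrics} — 9 in total.

9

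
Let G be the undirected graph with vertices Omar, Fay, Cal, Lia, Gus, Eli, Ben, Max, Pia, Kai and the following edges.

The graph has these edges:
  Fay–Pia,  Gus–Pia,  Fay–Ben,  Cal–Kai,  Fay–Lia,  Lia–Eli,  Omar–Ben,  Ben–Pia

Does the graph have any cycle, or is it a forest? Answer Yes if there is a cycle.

DFS, tracking each vertex's parent; an edge to a visited non-parent vertex closes a cycle.
Start from Lia:
visit Lia (parent –)
  visit Fay (parent Lia)
    Fay–Lia: parent, skip
    visit Pia (parent Fay)
      visit Ben (parent Pia)
        visit Omar (parent Ben)
          Omar–Ben: parent, skip
        Ben–Pia: parent, skip
        Ben–Fay: Fay visited and ≠ parent → cycle
Cycle: Fay – Pia – Ben – Fay.

Yes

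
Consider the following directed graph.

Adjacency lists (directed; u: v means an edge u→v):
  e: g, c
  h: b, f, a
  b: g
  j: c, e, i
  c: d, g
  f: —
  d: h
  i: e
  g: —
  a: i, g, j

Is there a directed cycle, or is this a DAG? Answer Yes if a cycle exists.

Yes

DFS with white/gray/black marking, starting from b:
b gray
  g gray
  g black
b black
e gray
  e→g: g black — skip
  c gray
    d gray
      h gray
        h→b: b black — skip
        f gray
        f black
        a gray
          i gray
            i→e: e is gray → back edge
Back edge found, so a cycle exists: e → c → d → h → a → i → e.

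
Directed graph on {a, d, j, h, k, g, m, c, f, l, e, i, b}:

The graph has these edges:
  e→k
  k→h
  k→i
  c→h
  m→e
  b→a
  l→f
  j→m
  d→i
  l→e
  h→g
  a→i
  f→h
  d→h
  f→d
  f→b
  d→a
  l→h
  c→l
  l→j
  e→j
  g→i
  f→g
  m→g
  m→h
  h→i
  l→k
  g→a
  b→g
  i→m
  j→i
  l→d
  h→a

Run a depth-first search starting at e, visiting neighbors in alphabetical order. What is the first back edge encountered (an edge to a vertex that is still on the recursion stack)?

DFS from e (visiting neighbors in alphabetical order); mark gray on enter, black on exit:
e gray
  j gray
    i gray
      m gray
        m→e: e is gray → back edge
First back edge: m → e.

m→e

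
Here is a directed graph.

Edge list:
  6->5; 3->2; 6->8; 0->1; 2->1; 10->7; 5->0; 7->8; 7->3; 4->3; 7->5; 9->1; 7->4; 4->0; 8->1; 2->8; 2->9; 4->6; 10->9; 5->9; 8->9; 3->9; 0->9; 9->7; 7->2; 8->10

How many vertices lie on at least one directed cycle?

10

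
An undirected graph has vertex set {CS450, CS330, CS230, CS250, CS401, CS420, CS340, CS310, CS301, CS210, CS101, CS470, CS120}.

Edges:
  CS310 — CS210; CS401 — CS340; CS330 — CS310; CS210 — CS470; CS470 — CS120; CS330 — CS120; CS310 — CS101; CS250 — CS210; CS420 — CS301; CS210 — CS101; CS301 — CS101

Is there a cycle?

DFS, tracking each vertex's parent; an edge to a visited non-parent vertex closes a cycle.
Start from CS230:
visit CS230 (parent –)
visit CS450 (parent –)
visit CS330 (parent –)
  visit CS120 (parent CS330)
    CS120–CS330: parent, skip
    visit CS470 (parent CS120)
      CS470–CS120: parent, skip
      visit CS210 (parent CS470)
        visit CS310 (parent CS210)
          CS310–CS330: CS330 visited and ≠ parent → cycle
Cycle: CS330 – CS120 – CS470 – CS210 – CS310 – CS330.

Yes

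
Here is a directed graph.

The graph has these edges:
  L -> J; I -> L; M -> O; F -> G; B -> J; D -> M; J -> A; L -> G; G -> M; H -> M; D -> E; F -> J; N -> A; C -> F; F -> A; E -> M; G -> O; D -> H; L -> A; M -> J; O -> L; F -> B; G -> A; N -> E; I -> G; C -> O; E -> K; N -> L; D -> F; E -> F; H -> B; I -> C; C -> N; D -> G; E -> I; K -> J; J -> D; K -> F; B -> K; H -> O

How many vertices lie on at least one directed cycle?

14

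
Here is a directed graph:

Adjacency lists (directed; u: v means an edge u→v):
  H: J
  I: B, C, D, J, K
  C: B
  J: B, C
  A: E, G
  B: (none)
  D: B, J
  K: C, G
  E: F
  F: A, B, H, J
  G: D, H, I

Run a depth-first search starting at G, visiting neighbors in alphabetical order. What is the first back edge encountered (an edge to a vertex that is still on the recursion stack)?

DFS from G (visiting neighbors in alphabetical order); mark gray on enter, black on exit:
G gray
  D gray
    B gray
    B black
    J gray
      J→B: B black — skip
      C gray
        C→B: B black — skip
      C black
    J black
  D black
  H gray
    H→J: J black — skip
  H black
  I gray
    I→B: B black — skip
    I→C: C black — skip
    I→D: D black — skip
    I→J: J black — skip
    K gray
      K→C: C black — skip
      K→G: G is gray → back edge
First back edge: K → G.

K->G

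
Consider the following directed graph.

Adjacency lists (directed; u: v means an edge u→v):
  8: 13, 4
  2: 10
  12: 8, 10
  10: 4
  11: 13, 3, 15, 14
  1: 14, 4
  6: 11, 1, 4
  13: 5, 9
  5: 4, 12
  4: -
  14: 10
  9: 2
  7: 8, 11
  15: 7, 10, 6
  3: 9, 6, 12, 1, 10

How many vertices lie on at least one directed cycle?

A vertex is on a directed cycle iff it belongs to a strongly connected component of size ≥ 2 (or has a self-loop).
The vertices on cycles are {3, 5, 6, 7, 8, 11, 12, 13, 15} — 9 in total.

9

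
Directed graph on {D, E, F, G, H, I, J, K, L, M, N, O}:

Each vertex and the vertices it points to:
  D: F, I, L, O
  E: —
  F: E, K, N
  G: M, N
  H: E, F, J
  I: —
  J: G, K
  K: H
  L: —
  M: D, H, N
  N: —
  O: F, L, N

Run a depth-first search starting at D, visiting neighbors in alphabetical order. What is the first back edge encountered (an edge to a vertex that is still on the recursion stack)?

DFS from D (visiting neighbors in alphabetical order); mark gray on enter, black on exit:
D gray
  F gray
    E gray
    E black
    K gray
      H gray
        H→E: E black — skip
        H→F: F is gray → back edge
First back edge: H → F.

H->F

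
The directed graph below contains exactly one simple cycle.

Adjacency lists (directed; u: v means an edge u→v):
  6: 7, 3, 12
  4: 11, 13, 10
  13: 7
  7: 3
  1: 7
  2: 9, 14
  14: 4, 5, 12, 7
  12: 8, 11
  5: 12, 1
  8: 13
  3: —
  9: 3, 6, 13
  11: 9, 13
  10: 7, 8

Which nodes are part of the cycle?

DFS with gray/black marking from 12:
12 gray
  8 gray
    13 gray
      7 gray
        3 gray
        3 black
      7 black
    13 black
  8 black
  11 gray
    9 gray
      9→3: 3 black — skip
      6 gray
        6→7: 7 black — skip
        6→3: 3 black — skip
        6→12: 12 is gray → back edge
Back edge closes the cycle 12 → 11 → 9 → 6 → 12; its vertices are {6, 9, 11, 12}.

6, 9, 11, 12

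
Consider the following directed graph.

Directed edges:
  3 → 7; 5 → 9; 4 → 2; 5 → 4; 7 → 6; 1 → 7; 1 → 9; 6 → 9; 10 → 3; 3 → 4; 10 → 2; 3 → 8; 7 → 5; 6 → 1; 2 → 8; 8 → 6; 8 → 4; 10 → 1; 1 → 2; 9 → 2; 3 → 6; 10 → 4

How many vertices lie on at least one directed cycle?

8

A vertex is on a directed cycle iff it belongs to a strongly connected component of size ≥ 2 (or has a self-loop).
The vertices on cycles are {1, 2, 4, 5, 6, 7, 8, 9} — 8 in total.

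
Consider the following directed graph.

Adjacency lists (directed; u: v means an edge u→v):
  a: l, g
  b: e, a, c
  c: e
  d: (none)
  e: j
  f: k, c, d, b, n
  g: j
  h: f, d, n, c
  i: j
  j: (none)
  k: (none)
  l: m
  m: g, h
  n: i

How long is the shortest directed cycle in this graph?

6

For each vertex v, BFS finds the shortest path from v back to v.
The shortest such closed walk is l → m → h → f → b → a → l, length 6.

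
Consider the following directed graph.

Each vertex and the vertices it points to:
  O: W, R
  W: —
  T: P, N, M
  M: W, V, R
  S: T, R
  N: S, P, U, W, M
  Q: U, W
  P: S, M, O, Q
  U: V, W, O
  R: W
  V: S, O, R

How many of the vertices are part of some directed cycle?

8

A vertex is on a directed cycle iff it belongs to a strongly connected component of size ≥ 2 (or has a self-loop).
The vertices on cycles are {M, N, P, Q, S, T, U, V} — 8 in total.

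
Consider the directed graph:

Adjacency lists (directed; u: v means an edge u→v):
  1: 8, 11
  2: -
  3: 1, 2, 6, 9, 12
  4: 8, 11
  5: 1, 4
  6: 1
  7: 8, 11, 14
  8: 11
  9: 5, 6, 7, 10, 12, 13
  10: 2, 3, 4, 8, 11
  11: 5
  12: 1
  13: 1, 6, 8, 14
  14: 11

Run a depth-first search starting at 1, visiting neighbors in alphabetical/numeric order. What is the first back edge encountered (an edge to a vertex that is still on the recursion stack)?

DFS from 1 (visiting neighbors in alphabetical/numeric order); mark gray on enter, black on exit:
1 gray
  8 gray
    11 gray
      5 gray
        5→1: 1 is gray → back edge
First back edge: 5 → 1.

5→1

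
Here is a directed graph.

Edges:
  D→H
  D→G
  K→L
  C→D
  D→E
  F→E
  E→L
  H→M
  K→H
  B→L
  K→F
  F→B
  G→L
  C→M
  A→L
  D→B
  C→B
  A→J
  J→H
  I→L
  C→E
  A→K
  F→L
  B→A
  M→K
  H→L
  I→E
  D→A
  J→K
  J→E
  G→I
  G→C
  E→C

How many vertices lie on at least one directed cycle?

A vertex is on a directed cycle iff it belongs to a strongly connected component of size ≥ 2 (or has a self-loop).
The vertices on cycles are {A, B, C, D, E, F, G, H, I, J, K, M} — 12 in total.

12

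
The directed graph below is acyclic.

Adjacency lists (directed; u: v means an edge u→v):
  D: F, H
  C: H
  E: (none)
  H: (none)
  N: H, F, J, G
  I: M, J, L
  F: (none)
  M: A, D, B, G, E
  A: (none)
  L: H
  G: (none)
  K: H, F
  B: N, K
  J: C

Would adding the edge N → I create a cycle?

Adding N→I creates a cycle iff I can already reach N.
Path from I: I → M → B → N.
So I → … → N → I is a cycle.

Yes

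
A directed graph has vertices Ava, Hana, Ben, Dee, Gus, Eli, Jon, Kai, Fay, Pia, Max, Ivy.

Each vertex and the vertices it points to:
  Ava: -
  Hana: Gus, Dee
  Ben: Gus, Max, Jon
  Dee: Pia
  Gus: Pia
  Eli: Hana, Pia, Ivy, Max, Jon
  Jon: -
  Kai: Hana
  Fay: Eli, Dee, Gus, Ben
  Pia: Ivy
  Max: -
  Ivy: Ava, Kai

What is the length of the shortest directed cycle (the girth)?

For each vertex v, BFS finds the shortest path from v back to v.
The shortest such closed walk is Dee → Pia → Ivy → Kai → Hana → Dee, length 5.

5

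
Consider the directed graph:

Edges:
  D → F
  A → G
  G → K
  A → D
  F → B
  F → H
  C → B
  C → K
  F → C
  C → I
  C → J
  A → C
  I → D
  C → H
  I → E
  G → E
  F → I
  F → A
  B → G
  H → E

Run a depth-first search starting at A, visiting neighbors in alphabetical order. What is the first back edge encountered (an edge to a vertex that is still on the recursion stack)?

DFS from A (visiting neighbors in alphabetical order); mark gray on enter, black on exit:
A gray
  C gray
    B gray
      G gray
        E gray
        E black
        K gray
        K black
      G black
    B black
    H gray
      H→E: E black — skip
    H black
    I gray
      D gray
        F gray
          F→A: A is gray → back edge
First back edge: F → A.

F→A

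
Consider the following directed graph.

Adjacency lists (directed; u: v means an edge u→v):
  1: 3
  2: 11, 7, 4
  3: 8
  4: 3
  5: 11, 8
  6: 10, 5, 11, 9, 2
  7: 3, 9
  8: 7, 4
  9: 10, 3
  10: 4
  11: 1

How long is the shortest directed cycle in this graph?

3

For each vertex v, BFS finds the shortest path from v back to v.
The shortest such closed walk is 8 → 7 → 3 → 8, length 3.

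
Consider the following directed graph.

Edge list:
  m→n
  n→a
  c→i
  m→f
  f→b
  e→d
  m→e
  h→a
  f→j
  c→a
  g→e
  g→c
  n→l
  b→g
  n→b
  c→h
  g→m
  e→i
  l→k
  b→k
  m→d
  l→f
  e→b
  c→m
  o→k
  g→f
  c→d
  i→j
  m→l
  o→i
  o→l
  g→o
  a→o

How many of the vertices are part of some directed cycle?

11

A vertex is on a directed cycle iff it belongs to a strongly connected component of size ≥ 2 (or has a self-loop).
The vertices on cycles are {a, b, c, e, f, g, h, l, m, n, o} — 11 in total.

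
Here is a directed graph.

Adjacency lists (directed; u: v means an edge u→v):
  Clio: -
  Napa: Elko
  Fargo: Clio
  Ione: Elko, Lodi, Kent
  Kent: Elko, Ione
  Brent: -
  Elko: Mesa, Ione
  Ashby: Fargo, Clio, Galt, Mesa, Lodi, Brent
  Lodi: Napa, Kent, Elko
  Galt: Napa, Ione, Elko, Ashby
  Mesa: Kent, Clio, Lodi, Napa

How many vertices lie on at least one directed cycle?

A vertex is on a directed cycle iff it belongs to a strongly connected component of size ≥ 2 (or has a self-loop).
The vertices on cycles are {Elko, Galt, Ione, Kent, Lodi, Mesa, Napa, Ashby} — 8 in total.

8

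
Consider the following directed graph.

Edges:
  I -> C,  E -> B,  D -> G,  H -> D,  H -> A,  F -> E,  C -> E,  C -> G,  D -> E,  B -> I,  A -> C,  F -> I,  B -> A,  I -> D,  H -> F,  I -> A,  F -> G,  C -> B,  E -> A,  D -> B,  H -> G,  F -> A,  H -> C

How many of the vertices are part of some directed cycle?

6

A vertex is on a directed cycle iff it belongs to a strongly connected component of size ≥ 2 (or has a self-loop).
The vertices on cycles are {A, B, C, D, E, I} — 6 in total.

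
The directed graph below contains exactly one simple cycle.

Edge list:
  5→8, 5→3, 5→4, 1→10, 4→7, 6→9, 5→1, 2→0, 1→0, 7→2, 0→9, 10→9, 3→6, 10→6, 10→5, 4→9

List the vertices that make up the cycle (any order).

1, 5, 10

DFS with gray/black marking from 5:
5 gray
  1 gray
    0 gray
      9 gray
      9 black
    0 black
    10 gray
      10→5: 5 is gray → back edge
Back edge closes the cycle 5 → 1 → 10 → 5; its vertices are {1, 5, 10}.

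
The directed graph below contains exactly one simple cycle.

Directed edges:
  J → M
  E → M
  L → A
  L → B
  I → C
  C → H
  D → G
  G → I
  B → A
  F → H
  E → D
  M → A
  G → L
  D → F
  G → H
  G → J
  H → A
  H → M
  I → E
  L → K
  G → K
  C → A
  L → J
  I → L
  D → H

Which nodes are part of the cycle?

DFS with gray/black marking from D:
D gray
  F gray
    H gray
      M gray
        A gray
        A black
      M black
      H→A: A black — skip
    H black
  F black
  G gray
    K gray
    K black
    J gray
      J→M: M black — skip
    J black
    G→H: H black — skip
    L gray
      L→A: A black — skip
      L→J: J black — skip
      B gray
        B→A: A black — skip
      B black
      L→K: K black — skip
    L black
    I gray
      I→L: L black — skip
      E gray
        E→M: M black — skip
        E→D: D is gray → back edge
Back edge closes the cycle D → G → I → E → D; its vertices are {D, E, G, I}.

D, E, G, I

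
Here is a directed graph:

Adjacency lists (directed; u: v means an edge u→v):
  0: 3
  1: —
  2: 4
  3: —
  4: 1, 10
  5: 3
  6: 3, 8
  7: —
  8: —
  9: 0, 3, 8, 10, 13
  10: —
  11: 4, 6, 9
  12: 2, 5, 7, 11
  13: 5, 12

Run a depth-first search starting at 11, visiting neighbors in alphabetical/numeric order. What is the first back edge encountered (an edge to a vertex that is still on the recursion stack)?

12->11

DFS from 11 (visiting neighbors in alphabetical/numeric order); mark gray on enter, black on exit:
11 gray
  4 gray
    1 gray
    1 black
    10 gray
    10 black
  4 black
  6 gray
    3 gray
    3 black
    8 gray
    8 black
  6 black
  9 gray
    0 gray
      0→3: 3 black — skip
    0 black
    9→3: 3 black — skip
    9→8: 8 black — skip
    9→10: 10 black — skip
    13 gray
      5 gray
        5→3: 3 black — skip
      5 black
      12 gray
        2 gray
          2→4: 4 black — skip
        2 black
        12→5: 5 black — skip
        7 gray
        7 black
        12→11: 11 is gray → back edge
First back edge: 12 → 11.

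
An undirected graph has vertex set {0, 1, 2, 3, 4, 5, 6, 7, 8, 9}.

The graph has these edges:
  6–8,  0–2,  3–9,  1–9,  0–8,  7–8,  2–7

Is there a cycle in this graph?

Yes

DFS, tracking each vertex's parent; an edge to a visited non-parent vertex closes a cycle.
Start from 6:
visit 6 (parent –)
  visit 8 (parent 6)
    8–6: parent, skip
    visit 0 (parent 8)
      visit 2 (parent 0)
        visit 7 (parent 2)
          7–2: parent, skip
          7–8: 8 visited and ≠ parent → cycle
Cycle: 8 – 0 – 2 – 7 – 8.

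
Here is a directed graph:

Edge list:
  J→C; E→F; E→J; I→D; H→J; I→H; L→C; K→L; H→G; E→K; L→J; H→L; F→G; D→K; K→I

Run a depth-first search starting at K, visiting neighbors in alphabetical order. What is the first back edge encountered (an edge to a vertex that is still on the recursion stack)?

D→K

DFS from K (visiting neighbors in alphabetical order); mark gray on enter, black on exit:
K gray
  I gray
    D gray
      D→K: K is gray → back edge
First back edge: D → K.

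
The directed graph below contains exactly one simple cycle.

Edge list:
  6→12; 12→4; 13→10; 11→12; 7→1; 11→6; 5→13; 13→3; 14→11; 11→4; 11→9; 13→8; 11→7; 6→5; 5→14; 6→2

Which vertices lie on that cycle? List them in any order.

5, 6, 11, 14

DFS with gray/black marking from 11:
11 gray
  12 gray
    4 gray
    4 black
  12 black
  11→4: 4 black — skip
  7 gray
    1 gray
    1 black
  7 black
  9 gray
  9 black
  6 gray
    5 gray
      14 gray
        14→11: 11 is gray → back edge
Back edge closes the cycle 11 → 6 → 5 → 14 → 11; its vertices are {5, 6, 11, 14}.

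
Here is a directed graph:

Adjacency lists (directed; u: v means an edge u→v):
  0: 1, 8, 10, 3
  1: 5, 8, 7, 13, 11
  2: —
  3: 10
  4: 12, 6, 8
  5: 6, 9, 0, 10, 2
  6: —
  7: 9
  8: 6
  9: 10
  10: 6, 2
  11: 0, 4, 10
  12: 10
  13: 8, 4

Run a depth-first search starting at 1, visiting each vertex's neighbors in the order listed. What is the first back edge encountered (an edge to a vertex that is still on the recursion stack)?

0->1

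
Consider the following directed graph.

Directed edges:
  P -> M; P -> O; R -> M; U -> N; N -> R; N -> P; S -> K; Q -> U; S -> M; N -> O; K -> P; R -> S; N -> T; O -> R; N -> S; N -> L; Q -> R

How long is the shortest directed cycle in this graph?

5

For each vertex v, BFS finds the shortest path from v back to v.
The shortest such closed walk is R → S → K → P → O → R, length 5.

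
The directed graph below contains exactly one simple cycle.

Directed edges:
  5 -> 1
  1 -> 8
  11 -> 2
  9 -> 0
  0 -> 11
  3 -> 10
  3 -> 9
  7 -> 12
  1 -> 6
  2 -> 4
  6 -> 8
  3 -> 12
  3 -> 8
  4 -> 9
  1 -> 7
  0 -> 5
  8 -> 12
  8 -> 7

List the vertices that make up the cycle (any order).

DFS with gray/black marking from 9:
9 gray
  0 gray
    11 gray
      2 gray
        4 gray
          4→9: 9 is gray → back edge
Back edge closes the cycle 9 → 0 → 11 → 2 → 4 → 9; its vertices are {0, 2, 4, 9, 11}.

0, 2, 4, 9, 11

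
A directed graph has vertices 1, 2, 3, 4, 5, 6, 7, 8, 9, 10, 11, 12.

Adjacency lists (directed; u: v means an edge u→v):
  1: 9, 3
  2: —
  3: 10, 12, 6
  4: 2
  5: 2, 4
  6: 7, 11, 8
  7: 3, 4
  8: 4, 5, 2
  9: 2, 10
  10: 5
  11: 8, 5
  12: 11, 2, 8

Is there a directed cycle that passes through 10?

No

10 lies on a cycle iff there is a path from 10 back to itself.
Exploring from 10, it never reaches itself; equivalently, its strongly connected component is a singleton.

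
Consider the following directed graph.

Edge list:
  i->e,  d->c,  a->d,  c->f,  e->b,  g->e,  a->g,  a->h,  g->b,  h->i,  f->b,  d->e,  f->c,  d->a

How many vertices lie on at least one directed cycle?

4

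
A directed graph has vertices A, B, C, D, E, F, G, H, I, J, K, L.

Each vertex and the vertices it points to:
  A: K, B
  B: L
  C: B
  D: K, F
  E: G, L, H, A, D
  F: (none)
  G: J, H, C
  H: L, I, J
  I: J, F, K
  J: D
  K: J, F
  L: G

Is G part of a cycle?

Yes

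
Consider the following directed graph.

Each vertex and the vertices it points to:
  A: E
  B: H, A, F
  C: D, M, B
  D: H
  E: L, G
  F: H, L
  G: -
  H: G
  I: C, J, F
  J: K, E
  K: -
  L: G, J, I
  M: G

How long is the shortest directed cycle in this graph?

3

For each vertex v, BFS finds the shortest path from v back to v.
The shortest such closed walk is I → F → L → I, length 3.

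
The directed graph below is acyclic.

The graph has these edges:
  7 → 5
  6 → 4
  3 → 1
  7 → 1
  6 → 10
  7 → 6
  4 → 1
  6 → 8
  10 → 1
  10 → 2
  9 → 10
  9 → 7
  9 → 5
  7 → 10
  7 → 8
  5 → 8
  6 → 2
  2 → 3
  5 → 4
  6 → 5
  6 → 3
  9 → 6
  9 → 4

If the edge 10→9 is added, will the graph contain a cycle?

Adding 10→9 creates a cycle iff 9 can already reach 10.
Path from 9: 9 → 10.
So 9 → … → 10 → 9 is a cycle.

Yes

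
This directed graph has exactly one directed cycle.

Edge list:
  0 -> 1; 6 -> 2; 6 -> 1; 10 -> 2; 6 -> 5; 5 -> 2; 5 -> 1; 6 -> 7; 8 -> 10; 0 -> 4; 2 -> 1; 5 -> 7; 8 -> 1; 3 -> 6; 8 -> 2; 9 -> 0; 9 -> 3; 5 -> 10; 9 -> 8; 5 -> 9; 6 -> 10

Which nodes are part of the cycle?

DFS with gray/black marking from 5:
5 gray
  10 gray
    2 gray
      1 gray
      1 black
    2 black
  10 black
  5→1: 1 black — skip
  7 gray
  7 black
  5→2: 2 black — skip
  9 gray
    3 gray
      6 gray
        6→2: 2 black — skip
        6→10: 10 black — skip
        6→5: 5 is gray → back edge
Back edge closes the cycle 5 → 9 → 3 → 6 → 5; its vertices are {3, 5, 6, 9}.

3, 5, 6, 9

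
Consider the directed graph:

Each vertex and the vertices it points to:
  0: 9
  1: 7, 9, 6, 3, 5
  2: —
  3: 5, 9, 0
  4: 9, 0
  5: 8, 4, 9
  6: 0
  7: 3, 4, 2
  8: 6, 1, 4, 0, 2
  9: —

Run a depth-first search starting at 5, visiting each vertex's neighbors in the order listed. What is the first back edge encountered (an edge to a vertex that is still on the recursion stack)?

DFS from 5 (visiting each vertex's neighbors in the order listed); mark gray on enter, black on exit:
5 gray
  8 gray
    6 gray
      0 gray
        9 gray
        9 black
      0 black
    6 black
    1 gray
      7 gray
        3 gray
          3→5: 5 is gray → back edge
First back edge: 3 → 5.

3→5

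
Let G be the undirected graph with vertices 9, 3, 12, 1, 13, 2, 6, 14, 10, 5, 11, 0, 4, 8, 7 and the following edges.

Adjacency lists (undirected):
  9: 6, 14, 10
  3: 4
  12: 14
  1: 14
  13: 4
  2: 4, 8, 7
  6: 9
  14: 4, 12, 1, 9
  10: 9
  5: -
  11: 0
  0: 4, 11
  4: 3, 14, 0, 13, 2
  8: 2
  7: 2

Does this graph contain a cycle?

No

DFS, tracking each vertex's parent; an edge to a visited non-parent vertex closes a cycle.
Start from 6:
visit 6 (parent –)
  visit 9 (parent 6)
    9–6: parent, skip
    visit 14 (parent 9)
      visit 4 (parent 14)
        visit 3 (parent 4)
          3–4: parent, skip
        4–14: parent, skip
        visit 0 (parent 4)
          0–4: parent, skip
          visit 11 (parent 0)
            11–0: parent, skip
        visit 13 (parent 4)
          13–4: parent, skip
        visit 2 (parent 4)
          2–4: parent, skip
          visit 8 (parent 2)
            8–2: parent, skip
          visit 7 (parent 2)
            7–2: parent, skip
      visit 12 (parent 14)
        12–14: parent, skip
      visit 1 (parent 14)
        1–14: parent, skip
      14–9: parent, skip
    visit 10 (parent 9)
      10–9: parent, skip
visit 5 (parent –)
No non-parent visited neighbor found — the graph is a forest.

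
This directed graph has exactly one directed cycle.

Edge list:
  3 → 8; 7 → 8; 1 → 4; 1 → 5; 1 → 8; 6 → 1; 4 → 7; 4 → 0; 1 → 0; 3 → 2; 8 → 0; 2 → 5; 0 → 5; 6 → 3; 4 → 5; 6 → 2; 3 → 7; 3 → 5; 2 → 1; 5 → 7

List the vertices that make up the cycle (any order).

0, 5, 7, 8

DFS with gray/black marking from 8:
8 gray
  0 gray
    5 gray
      7 gray
        7→8: 8 is gray → back edge
Back edge closes the cycle 8 → 0 → 5 → 7 → 8; its vertices are {0, 5, 7, 8}.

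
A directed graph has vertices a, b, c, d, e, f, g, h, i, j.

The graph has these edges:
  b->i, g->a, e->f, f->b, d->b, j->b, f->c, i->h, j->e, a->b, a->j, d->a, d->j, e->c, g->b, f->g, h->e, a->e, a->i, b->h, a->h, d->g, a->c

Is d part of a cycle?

No

d lies on a cycle iff there is a path from d back to itself.
Exploring from d, it never reaches itself; equivalently, its strongly connected component is a singleton.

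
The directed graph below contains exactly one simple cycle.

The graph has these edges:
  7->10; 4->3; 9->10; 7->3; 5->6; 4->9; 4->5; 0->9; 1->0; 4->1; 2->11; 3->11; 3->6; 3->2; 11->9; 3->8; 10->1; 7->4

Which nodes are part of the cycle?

0, 1, 9, 10

DFS with gray/black marking from 1:
1 gray
  0 gray
    9 gray
      10 gray
        10→1: 1 is gray → back edge
Back edge closes the cycle 1 → 0 → 9 → 10 → 1; its vertices are {0, 1, 9, 10}.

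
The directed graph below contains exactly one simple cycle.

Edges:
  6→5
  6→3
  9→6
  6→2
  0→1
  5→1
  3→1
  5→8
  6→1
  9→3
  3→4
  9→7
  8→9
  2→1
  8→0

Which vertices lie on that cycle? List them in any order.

DFS with gray/black marking from 8:
8 gray
  9 gray
    7 gray
    7 black
    3 gray
      1 gray
      1 black
      4 gray
      4 black
    3 black
    6 gray
      6→3: 3 black — skip
      5 gray
        5→8: 8 is gray → back edge
Back edge closes the cycle 8 → 9 → 6 → 5 → 8; its vertices are {5, 6, 8, 9}.

5, 6, 8, 9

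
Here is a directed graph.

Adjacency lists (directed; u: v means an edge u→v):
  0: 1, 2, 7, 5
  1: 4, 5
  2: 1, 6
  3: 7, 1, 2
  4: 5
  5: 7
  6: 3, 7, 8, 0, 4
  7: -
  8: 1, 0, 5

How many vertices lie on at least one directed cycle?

5

A vertex is on a directed cycle iff it belongs to a strongly connected component of size ≥ 2 (or has a self-loop).
The vertices on cycles are {0, 2, 3, 6, 8} — 5 in total.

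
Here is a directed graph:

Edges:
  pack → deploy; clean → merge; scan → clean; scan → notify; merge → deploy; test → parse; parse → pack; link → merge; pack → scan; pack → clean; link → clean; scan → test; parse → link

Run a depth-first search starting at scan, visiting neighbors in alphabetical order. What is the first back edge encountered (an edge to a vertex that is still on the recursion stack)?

pack→scan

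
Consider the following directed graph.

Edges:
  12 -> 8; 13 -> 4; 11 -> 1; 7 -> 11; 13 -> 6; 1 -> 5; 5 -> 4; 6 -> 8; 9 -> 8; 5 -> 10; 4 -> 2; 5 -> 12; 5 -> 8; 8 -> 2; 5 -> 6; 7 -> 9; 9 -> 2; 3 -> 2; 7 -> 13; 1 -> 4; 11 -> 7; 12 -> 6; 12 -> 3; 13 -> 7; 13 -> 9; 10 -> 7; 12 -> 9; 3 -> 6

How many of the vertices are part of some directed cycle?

6

A vertex is on a directed cycle iff it belongs to a strongly connected component of size ≥ 2 (or has a self-loop).
The vertices on cycles are {1, 5, 7, 10, 11, 13} — 6 in total.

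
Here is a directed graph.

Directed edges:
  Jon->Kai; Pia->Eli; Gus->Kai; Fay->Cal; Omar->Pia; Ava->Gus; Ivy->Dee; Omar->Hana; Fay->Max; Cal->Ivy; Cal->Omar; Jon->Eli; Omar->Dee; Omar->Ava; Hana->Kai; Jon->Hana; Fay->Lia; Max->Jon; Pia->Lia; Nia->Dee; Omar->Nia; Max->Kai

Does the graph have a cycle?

No

DFS with white/gray/black marking, starting from Eli:
Eli gray
Eli black
Ava gray
  Gus gray
    Kai gray
    Kai black
  Gus black
Ava black
Fay gray
  Cal gray
    Omar gray
      Dee gray
      Dee black
      Omar→Ava: Ava black — skip
      Pia gray
        Lia gray
        Lia black
        Pia→Eli: Eli black — skip
      Pia black
      Nia gray
        Nia→Dee: Dee black — skip
      Nia black
      Hana gray
        Hana→Kai: Kai black — skip
      Hana black
    Omar black
    Ivy gray
      Ivy→Dee: Dee black — skip
    Ivy black
  Cal black
  Max gray
    Jon gray
      Jon→Eli: Eli black — skip
      Jon→Kai: Kai black — skip
      Jon→Hana: Hana black — skip
    Jon black
    Max→Kai: Kai black — skip
  Max black
  Fay→Lia: Lia black — skip
Fay black
Every edge goes to a white or black vertex — no back edge, so the graph is acyclic.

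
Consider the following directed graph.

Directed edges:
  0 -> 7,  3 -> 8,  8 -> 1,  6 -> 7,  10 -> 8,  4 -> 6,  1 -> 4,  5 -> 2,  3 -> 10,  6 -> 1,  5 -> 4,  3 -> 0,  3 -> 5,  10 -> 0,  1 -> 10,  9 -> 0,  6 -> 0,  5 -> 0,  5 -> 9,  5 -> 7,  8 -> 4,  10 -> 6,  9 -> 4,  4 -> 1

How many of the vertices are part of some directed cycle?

5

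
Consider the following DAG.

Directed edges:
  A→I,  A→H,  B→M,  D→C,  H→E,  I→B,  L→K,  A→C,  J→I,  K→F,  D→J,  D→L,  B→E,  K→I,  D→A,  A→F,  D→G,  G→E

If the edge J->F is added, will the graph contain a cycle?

No

Adding J→F creates a cycle iff F can already reach J.
Explore from F: no path reaches J. The graph stays acyclic.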